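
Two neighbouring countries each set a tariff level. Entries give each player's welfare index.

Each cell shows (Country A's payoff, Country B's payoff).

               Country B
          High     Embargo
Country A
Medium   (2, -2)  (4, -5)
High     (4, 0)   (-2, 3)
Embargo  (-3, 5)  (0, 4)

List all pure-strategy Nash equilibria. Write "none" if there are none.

There is no pure-strategy Nash equilibrium.

(Medium, High): Country A can switch to High (2 → 4). Not NE.
(Medium, Embargo): Country B can switch to High (-5 → -2). Not NE.
(High, High): Country B can switch to Embargo (0 → 3). Not NE.
(High, Embargo): Country A can switch to Medium (-2 → 4). Not NE.
(Embargo, High): Country A can switch to Medium (-3 → 2). Not NE.
(Embargo, Embargo): Country A can switch to Medium (0 → 4). Not NE.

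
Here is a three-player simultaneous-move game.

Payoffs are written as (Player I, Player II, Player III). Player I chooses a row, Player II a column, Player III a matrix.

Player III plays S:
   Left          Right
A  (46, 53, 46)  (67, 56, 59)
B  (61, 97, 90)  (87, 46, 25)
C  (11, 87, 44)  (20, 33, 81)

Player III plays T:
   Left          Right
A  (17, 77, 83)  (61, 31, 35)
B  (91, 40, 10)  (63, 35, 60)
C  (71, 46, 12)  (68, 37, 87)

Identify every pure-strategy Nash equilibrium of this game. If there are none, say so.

Pure NE: (B, Left, S)

For each player, find the best response to each opponent profile; mutual best responses are the pure NE.
Player I against (Left, S): payoffs 46, 61, 11 → best response B.
Player I against (Left, T): payoffs 17, 91, 71 → best response B.
Player I against (Right, S): payoffs 67, 87, 20 → best response B.
Player I against (Right, T): payoffs 61, 63, 68 → best response C.
Player II against (A, S): payoffs 53, 56 → best response Right.
Player II against (A, T): payoffs 77, 31 → best response Left.
Player II against (B, S): payoffs 97, 46 → best response Left.
Player II against (B, T): payoffs 40, 35 → best response Left.
Player II against (C, S): payoffs 87, 33 → best response Left.
Player II against (C, T): payoffs 46, 37 → best response Left.
Player III against (A, Left): payoffs 46, 83 → best response T.
Player III against (A, Right): payoffs 59, 35 → best response S.
Player III against (B, Left): payoffs 90, 10 → best response S.
Player III against (B, Right): payoffs 25, 60 → best response T.
Player III against (C, Left): payoffs 44, 12 → best response S.
Player III against (C, Right): payoffs 81, 87 → best response T.
Mutual best responses: (B, Left, S).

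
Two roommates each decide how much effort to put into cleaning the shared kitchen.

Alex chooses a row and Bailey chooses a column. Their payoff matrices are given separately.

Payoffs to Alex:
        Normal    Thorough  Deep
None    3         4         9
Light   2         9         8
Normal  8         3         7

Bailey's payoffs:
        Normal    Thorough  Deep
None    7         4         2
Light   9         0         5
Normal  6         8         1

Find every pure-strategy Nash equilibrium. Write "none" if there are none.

For each player, find the best response to each opponent profile; mutual best responses are the pure NE.
Alex against Normal: payoffs 3, 2, 8 → best response Normal.
Alex against Thorough: payoffs 4, 9, 3 → best response Light.
Alex against Deep: payoffs 9, 8, 7 → best response None.
Bailey against None: payoffs 7, 4, 2 → best response Normal.
Bailey against Light: payoffs 9, 0, 5 → best response Normal.
Bailey against Normal: payoffs 6, 8, 1 → best response Thorough.
No profile is a mutual best response for all players.

none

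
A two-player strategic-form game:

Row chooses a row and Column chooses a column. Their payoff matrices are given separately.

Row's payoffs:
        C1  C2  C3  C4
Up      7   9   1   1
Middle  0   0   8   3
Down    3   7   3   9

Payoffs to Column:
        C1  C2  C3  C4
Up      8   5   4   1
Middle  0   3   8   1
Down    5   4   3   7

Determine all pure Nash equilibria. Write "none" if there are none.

(Up, C1): Row gets 7, best alternative 3; Column gets 8, best alternative 5. No profitable deviation — NE.
(Up, C2): Column can switch to C1 (5 → 8). Not NE.
(Up, C3): Row can switch to Middle (1 → 8). Not NE.
(Up, C4): Row can switch to Middle (1 → 3). Not NE.
(Middle, C1): Row can switch to Up (0 → 7). Not NE.
(Middle, C2): Row can switch to Up (0 → 9). Not NE.
(Middle, C3): Row gets 8, best alternative 3; Column gets 8, best alternative 3. No profitable deviation — NE.
(Middle, C4): Row can switch to Down (3 → 9). Not NE.
(Down, C4): Row gets 9, best alternative 3; Column gets 7, best alternative 5. No profitable deviation — NE.
(The remaining 3 profiles each have a profitable deviation by the same check.)

Pure-strategy Nash equilibria: (Up, C1) and (Middle, C3) and (Down, C4)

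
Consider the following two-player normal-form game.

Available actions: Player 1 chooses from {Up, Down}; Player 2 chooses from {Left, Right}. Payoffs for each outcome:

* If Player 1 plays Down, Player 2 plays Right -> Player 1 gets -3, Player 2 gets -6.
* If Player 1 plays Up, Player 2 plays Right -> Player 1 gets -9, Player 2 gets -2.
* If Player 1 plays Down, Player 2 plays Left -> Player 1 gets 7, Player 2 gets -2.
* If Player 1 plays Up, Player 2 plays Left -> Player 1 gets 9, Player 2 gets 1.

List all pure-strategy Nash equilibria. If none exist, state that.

Pure NE: (Up, Left)

Player 1 against Left: payoffs 9, 7 → best response Up.
Player 1 against Right: payoffs -9, -3 → best response Down.
Player 2 against Up: payoffs 1, -2 → best response Left.
Player 2 against Down: payoffs -2, -6 → best response Left.
Mutual best responses: (Up, Left).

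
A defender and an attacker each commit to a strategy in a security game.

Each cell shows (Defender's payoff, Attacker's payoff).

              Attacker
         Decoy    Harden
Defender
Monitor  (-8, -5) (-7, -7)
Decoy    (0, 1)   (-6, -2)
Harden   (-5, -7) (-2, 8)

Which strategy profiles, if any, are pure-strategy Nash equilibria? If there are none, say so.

(Monitor, Decoy): Defender can switch to Decoy (-8 → 0). Not NE.
(Monitor, Harden): Defender can switch to Decoy (-7 → -6). Not NE.
(Decoy, Decoy): Defender gets 0, best alternative -5; Attacker gets 1, best alternative -2. No profitable deviation — NE.
(Decoy, Harden): Defender can switch to Harden (-6 → -2). Not NE.
(Harden, Decoy): Defender can switch to Decoy (-5 → 0). Not NE.
(Harden, Harden): Defender gets -2, best alternative -6; Attacker gets 8, best alternative -7. No profitable deviation — NE.

Pure-strategy Nash equilibria: (Decoy, Decoy) and (Harden, Harden)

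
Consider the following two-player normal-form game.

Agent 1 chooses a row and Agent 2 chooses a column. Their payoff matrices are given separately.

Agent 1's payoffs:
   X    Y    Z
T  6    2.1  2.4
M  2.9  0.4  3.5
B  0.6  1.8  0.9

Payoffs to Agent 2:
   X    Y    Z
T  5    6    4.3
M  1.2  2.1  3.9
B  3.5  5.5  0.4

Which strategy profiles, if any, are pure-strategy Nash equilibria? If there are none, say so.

(T, Y) and (M, Z)

Agent 1 against X: payoffs 6, 2.9, 0.6 → best response T.
Agent 1 against Y: payoffs 2.1, 0.4, 1.8 → best response T.
Agent 1 against Z: payoffs 2.4, 3.5, 0.9 → best response M.
Agent 2 against T: payoffs 5, 6, 4.3 → best response Y.
Agent 2 against M: payoffs 1.2, 2.1, 3.9 → best response Z.
Agent 2 against B: payoffs 3.5, 5.5, 0.4 → best response Y.
Mutual best responses: (T, Y); (M, Z).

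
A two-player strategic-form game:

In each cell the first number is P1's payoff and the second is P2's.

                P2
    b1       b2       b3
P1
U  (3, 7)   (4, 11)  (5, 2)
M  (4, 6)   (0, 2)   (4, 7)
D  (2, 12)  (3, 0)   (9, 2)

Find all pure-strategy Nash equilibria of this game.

The unique pure-strategy Nash equilibrium is (U, b2).

P1 against b1: payoffs 3, 4, 2 → best response M.
P1 against b2: payoffs 4, 0, 3 → best response U.
P1 against b3: payoffs 5, 4, 9 → best response D.
P2 against U: payoffs 7, 11, 2 → best response b2.
P2 against M: payoffs 6, 2, 7 → best response b3.
P2 against D: payoffs 12, 0, 2 → best response b1.
Mutual best responses: (U, b2).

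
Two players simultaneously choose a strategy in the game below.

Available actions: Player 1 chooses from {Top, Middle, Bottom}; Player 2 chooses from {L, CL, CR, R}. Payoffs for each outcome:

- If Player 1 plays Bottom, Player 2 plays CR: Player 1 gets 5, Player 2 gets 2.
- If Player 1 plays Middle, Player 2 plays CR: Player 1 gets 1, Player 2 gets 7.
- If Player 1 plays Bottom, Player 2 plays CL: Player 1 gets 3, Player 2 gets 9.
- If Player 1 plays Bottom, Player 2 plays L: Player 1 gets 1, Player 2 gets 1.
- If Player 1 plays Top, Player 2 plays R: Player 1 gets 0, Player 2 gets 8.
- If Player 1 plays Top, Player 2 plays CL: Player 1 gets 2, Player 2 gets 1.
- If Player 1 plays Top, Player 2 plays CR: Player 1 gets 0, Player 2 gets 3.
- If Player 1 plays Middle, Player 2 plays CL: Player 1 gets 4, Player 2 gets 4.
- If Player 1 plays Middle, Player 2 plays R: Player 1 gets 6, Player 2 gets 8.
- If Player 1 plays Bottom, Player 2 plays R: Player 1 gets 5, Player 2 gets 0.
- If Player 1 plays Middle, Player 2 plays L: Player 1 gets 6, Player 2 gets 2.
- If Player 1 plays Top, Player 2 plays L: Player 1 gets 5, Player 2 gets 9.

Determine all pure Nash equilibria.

(Middle, R)

For each player, find the best response to each opponent profile; mutual best responses are the pure NE.
Player 1 against L: payoffs 5, 6, 1 → best response Middle.
Player 1 against CL: payoffs 2, 4, 3 → best response Middle.
Player 1 against CR: payoffs 0, 1, 5 → best response Bottom.
Player 1 against R: payoffs 0, 6, 5 → best response Middle.
Player 2 against Top: payoffs 9, 1, 3, 8 → best response L.
Player 2 against Middle: payoffs 2, 4, 7, 8 → best response R.
Player 2 against Bottom: payoffs 1, 9, 2, 0 → best response CL.
Mutual best responses: (Middle, R).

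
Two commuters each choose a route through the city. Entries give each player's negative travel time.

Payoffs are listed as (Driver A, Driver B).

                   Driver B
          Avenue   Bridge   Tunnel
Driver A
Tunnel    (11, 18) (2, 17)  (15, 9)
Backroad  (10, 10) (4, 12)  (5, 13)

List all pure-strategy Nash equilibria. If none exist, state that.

For each player, find the best response to each opponent profile; mutual best responses are the pure NE.
Driver A against Avenue: payoffs 11, 10 → best response Tunnel.
Driver A against Bridge: payoffs 2, 4 → best response Backroad.
Driver A against Tunnel: payoffs 15, 5 → best response Tunnel.
Driver B against Tunnel: payoffs 18, 17, 9 → best response Avenue.
Driver B against Backroad: payoffs 10, 12, 13 → best response Tunnel.
Mutual best responses: (Tunnel, Avenue).

Pure NE: (Tunnel, Avenue)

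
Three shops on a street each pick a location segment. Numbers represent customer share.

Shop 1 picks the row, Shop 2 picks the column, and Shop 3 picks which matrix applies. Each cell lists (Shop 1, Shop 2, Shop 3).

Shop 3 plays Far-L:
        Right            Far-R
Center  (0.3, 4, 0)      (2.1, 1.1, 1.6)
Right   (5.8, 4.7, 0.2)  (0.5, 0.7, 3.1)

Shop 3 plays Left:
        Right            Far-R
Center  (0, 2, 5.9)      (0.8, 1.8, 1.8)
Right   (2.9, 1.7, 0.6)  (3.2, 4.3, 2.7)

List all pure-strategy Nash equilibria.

Mark each player's best response to every combination of opponents' strategies; a profile where every player is best-responding is a pure Nash equilibrium.
Shop 1 against (Right, Far-L): payoffs 0.3, 5.8 → best response Right.
Shop 1 against (Right, Left): payoffs 0, 2.9 → best response Right.
Shop 1 against (Far-R, Far-L): payoffs 2.1, 0.5 → best response Center.
Shop 1 against (Far-R, Left): payoffs 0.8, 3.2 → best response Right.
Shop 2 against (Center, Far-L): payoffs 4, 1.1 → best response Right.
Shop 2 against (Center, Left): payoffs 2, 1.8 → best response Right.
Shop 2 against (Right, Far-L): payoffs 4.7, 0.7 → best response Right.
Shop 2 against (Right, Left): payoffs 1.7, 4.3 → best response Far-R.
Shop 3 against (Center, Right): payoffs 0, 5.9 → best response Left.
Shop 3 against (Center, Far-R): payoffs 1.6, 1.8 → best response Left.
Shop 3 against (Right, Right): payoffs 0.2, 0.6 → best response Left.
Shop 3 against (Right, Far-R): payoffs 3.1, 2.7 → best response Far-L.
No profile is a mutual best response for all players.

No pure-strategy Nash equilibrium.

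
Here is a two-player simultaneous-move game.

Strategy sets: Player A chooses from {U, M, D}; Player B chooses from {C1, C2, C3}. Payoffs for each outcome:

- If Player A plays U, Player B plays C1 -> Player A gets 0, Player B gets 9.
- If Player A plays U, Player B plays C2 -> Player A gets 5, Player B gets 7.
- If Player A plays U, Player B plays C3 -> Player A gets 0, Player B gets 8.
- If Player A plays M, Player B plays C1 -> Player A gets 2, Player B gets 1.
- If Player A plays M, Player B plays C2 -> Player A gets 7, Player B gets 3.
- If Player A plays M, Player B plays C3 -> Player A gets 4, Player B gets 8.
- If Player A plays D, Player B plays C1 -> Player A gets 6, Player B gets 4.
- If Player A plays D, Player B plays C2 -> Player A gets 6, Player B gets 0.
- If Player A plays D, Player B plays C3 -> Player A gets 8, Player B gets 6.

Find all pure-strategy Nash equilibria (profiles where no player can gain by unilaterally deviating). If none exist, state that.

The unique pure-strategy Nash equilibrium is (D, C3).

(U, C1): Player A can switch to M (0 → 2). Not NE.
(U, C2): Player A can switch to M (5 → 7). Not NE.
(U, C3): Player A can switch to M (0 → 4). Not NE.
(M, C1): Player A can switch to D (2 → 6). Not NE.
(M, C2): Player B can switch to C3 (3 → 8). Not NE.
(M, C3): Player A can switch to D (4 → 8). Not NE.
(D, C3): Player A gets 8, best alternative 4; Player B gets 6, best alternative 4. No profitable deviation — NE.
(The remaining 2 profiles each have a profitable deviation by the same check.)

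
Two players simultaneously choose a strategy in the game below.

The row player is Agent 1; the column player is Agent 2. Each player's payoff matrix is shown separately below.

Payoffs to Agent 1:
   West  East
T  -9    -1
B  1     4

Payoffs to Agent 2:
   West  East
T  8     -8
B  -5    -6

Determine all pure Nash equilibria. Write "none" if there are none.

The unique pure-strategy Nash equilibrium is (B, West).

Agent 1 against West: payoffs -9, 1 → best response B.
Agent 1 against East: payoffs -1, 4 → best response B.
Agent 2 against T: payoffs 8, -8 → best response West.
Agent 2 against B: payoffs -5, -6 → best response West.
Mutual best responses: (B, West).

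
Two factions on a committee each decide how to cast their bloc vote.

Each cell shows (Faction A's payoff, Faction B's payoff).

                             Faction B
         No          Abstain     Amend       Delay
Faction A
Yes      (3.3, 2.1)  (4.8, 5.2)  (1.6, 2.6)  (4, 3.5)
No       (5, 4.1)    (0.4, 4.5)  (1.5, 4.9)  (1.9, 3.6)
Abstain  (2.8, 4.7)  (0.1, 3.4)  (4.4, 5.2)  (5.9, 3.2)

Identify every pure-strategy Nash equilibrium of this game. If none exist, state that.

The pure Nash equilibria are (Yes, Abstain), (Abstain, Amend).

For each player, find the best response to each opponent profile; mutual best responses are the pure NE.
Faction A against No: payoffs 3.3, 5, 2.8 → best response No.
Faction A against Abstain: payoffs 4.8, 0.4, 0.1 → best response Yes.
Faction A against Amend: payoffs 1.6, 1.5, 4.4 → best response Abstain.
Faction A against Delay: payoffs 4, 1.9, 5.9 → best response Abstain.
Faction B against Yes: payoffs 2.1, 5.2, 2.6, 3.5 → best response Abstain.
Faction B against No: payoffs 4.1, 4.5, 4.9, 3.6 → best response Amend.
Faction B against Abstain: payoffs 4.7, 3.4, 5.2, 3.2 → best response Amend.
Mutual best responses: (Yes, Abstain); (Abstain, Amend).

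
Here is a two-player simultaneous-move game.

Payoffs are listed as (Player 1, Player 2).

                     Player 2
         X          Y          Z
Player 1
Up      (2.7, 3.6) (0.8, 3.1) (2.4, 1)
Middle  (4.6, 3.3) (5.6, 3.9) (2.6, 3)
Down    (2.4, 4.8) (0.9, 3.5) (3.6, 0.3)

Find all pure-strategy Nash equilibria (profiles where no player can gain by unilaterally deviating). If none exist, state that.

The unique pure-strategy Nash equilibrium is (Middle, Y).

Check each profile: it is a Nash equilibrium iff no player can strictly gain by switching unilaterally.
(Up, X): Player 1 can switch to Middle (2.7 → 4.6). Not NE.
(Up, Y): Player 1 can switch to Middle (0.8 → 5.6). Not NE.
(Up, Z): Player 1 can switch to Middle (2.4 → 2.6). Not NE.
(Middle, X): Player 2 can switch to Y (3.3 → 3.9). Not NE.
(Middle, Y): Player 1 gets 5.6, best alternative 0.9; Player 2 gets 3.9, best alternative 3.3. No profitable deviation — NE.
(Middle, Z): Player 1 can switch to Down (2.6 → 3.6). Not NE.
(Down, X): Player 1 can switch to Up (2.4 → 2.7). Not NE.
(Down, Y): Player 1 can switch to Middle (0.9 → 5.6). Not NE.
(Down, Z): Player 2 can switch to X (0.3 → 4.8). Not NE.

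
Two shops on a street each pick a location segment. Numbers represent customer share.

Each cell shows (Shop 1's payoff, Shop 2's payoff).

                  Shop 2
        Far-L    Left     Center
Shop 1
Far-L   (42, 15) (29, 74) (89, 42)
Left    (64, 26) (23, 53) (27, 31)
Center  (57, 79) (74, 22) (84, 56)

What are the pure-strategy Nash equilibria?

(Far-L, Far-L): Shop 1 can switch to Left (42 → 64). Not NE.
(Far-L, Left): Shop 1 can switch to Center (29 → 74). Not NE.
(Far-L, Center): Shop 2 can switch to Left (42 → 74). Not NE.
(Left, Far-L): Shop 2 can switch to Left (26 → 53). Not NE.
(Left, Left): Shop 1 can switch to Far-L (23 → 29). Not NE.
(Left, Center): Shop 1 can switch to Far-L (27 → 89). Not NE.
(Center, Far-L): Shop 1 can switch to Left (57 → 64). Not NE.
(Center, Left): Shop 2 can switch to Far-L (22 → 79). Not NE.
(Center, Center): Shop 1 can switch to Far-L (84 → 89). Not NE.

No pure-strategy Nash equilibrium.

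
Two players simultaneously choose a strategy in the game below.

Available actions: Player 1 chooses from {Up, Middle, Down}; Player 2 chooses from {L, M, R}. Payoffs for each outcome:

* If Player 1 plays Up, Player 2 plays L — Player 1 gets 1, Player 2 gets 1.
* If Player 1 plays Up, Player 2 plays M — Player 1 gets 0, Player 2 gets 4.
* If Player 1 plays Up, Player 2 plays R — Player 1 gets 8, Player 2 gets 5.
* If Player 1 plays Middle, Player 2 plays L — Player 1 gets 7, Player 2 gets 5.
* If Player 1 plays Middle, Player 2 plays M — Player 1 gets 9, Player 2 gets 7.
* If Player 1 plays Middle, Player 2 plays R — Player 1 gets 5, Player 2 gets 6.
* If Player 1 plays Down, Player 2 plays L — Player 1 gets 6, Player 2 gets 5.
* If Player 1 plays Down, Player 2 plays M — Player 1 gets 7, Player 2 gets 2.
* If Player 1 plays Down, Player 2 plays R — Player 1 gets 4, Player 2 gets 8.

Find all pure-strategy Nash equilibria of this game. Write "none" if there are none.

(Up, R), (Middle, M)

For each player, find the best response to each opponent profile; mutual best responses are the pure NE.
Player 1 against L: payoffs 1, 7, 6 → best response Middle.
Player 1 against M: payoffs 0, 9, 7 → best response Middle.
Player 1 against R: payoffs 8, 5, 4 → best response Up.
Player 2 against Up: payoffs 1, 4, 5 → best response R.
Player 2 against Middle: payoffs 5, 7, 6 → best response M.
Player 2 against Down: payoffs 5, 2, 8 → best response R.
Mutual best responses: (Up, R); (Middle, M).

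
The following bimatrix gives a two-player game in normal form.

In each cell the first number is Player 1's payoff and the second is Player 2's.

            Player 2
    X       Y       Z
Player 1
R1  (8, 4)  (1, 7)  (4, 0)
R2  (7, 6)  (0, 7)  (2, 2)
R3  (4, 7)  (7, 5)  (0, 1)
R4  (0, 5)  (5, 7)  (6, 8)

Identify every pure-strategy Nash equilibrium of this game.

(R1, X): Player 2 can switch to Y (4 → 7). Not NE.
(R1, Y): Player 1 can switch to R3 (1 → 7). Not NE.
(R1, Z): Player 1 can switch to R4 (4 → 6). Not NE.
(R2, X): Player 1 can switch to R1 (7 → 8). Not NE.
(R2, Y): Player 1 can switch to R1 (0 → 1). Not NE.
(R2, Z): Player 1 can switch to R1 (2 → 4). Not NE.
(R3, X): Player 1 can switch to R1 (4 → 8). Not NE.
(R3, Y): Player 2 can switch to X (5 → 7). Not NE.
(R3, Z): Player 1 can switch to R1 (0 → 4). Not NE.
(R4, X): Player 1 can switch to R1 (0 → 8). Not NE.
(R4, Z): Player 1 gets 6, best alternative 4; Player 2 gets 8, best alternative 7. No profitable deviation — NE.
(The remaining 1 profile has a profitable deviation by the same check.)

Pure NE: (R4, Z)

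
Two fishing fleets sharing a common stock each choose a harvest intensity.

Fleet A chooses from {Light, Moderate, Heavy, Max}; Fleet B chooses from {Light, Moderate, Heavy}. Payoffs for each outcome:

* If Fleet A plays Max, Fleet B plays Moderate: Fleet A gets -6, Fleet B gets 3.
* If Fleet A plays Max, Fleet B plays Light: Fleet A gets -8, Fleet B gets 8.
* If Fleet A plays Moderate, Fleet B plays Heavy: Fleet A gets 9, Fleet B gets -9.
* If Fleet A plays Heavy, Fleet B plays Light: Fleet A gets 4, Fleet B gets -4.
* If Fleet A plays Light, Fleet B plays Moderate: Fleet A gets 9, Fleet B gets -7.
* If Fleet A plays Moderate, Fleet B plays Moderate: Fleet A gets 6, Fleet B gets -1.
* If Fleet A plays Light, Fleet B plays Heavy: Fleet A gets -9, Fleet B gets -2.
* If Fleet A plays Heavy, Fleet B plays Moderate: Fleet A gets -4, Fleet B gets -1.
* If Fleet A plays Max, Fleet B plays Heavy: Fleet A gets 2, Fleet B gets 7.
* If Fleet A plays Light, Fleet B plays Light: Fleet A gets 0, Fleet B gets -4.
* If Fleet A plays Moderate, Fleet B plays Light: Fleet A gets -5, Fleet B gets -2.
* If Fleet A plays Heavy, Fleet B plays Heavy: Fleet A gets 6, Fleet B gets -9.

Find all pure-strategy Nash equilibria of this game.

Check each profile: it is a Nash equilibrium iff no player can strictly gain by switching unilaterally.
(Light, Light): Fleet A can switch to Heavy (0 → 4). Not NE.
(Light, Moderate): Fleet B can switch to Light (-7 → -4). Not NE.
(Light, Heavy): Fleet A can switch to Moderate (-9 → 9). Not NE.
(Moderate, Light): Fleet A can switch to Light (-5 → 0). Not NE.
(Moderate, Moderate): Fleet A can switch to Light (6 → 9). Not NE.
(Moderate, Heavy): Fleet B can switch to Light (-9 → -2). Not NE.
(Heavy, Light): Fleet B can switch to Moderate (-4 → -1). Not NE.
(Heavy, Moderate): Fleet A can switch to Light (-4 → 9). Not NE.
(Heavy, Heavy): Fleet A can switch to Moderate (6 → 9). Not NE.
(Max, Light): Fleet A can switch to Light (-8 → 0). Not NE.
(The remaining 2 profiles each have a profitable deviation by the same check.)

none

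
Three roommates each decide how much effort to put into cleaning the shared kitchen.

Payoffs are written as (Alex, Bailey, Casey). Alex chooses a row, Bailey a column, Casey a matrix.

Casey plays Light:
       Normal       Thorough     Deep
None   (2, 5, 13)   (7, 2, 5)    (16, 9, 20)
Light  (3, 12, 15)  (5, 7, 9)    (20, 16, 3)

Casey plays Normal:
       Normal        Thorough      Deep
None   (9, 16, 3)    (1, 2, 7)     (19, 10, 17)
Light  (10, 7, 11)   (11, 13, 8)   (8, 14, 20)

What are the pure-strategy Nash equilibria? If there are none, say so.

(None, Normal, Light): Alex can switch to Light (2 → 3). Not NE.
(None, Normal, Normal): Alex can switch to Light (9 → 10). Not NE.
(None, Thorough, Light): Bailey can switch to Normal (2 → 5). Not NE.
(None, Thorough, Normal): Alex can switch to Light (1 → 11). Not NE.
(None, Deep, Light): Alex can switch to Light (16 → 20). Not NE.
(None, Deep, Normal): Bailey can switch to Normal (10 → 16). Not NE.
(Light, Normal, Light): Bailey can switch to Deep (12 → 16). Not NE.
(Light, Normal, Normal): Bailey can switch to Thorough (7 → 13). Not NE.
(The remaining 4 profiles each have a profitable deviation by the same check.)

This game has no pure Nash equilibrium.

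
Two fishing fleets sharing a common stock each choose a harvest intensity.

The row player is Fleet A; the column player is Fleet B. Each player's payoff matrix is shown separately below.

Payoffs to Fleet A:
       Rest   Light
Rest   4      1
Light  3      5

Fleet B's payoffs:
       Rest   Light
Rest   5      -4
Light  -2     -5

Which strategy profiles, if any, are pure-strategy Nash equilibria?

Pure NE: (Rest, Rest)

Fleet A against Rest: payoffs 4, 3 → best response Rest.
Fleet A against Light: payoffs 1, 5 → best response Light.
Fleet B against Rest: payoffs 5, -4 → best response Rest.
Fleet B against Light: payoffs -2, -5 → best response Rest.
Mutual best responses: (Rest, Rest).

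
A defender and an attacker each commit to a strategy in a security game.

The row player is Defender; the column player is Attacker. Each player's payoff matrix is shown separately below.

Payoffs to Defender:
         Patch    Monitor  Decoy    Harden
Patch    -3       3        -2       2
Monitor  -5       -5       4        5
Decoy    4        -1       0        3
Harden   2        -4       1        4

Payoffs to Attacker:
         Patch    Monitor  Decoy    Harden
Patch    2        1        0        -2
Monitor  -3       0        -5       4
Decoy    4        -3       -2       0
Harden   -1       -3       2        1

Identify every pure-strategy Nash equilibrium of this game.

(Patch, Patch): Defender can switch to Decoy (-3 → 4). Not NE.
(Patch, Monitor): Attacker can switch to Patch (1 → 2). Not NE.
(Patch, Decoy): Defender can switch to Monitor (-2 → 4). Not NE.
(Patch, Harden): Defender can switch to Monitor (2 → 5). Not NE.
(Monitor, Patch): Defender can switch to Patch (-5 → -3). Not NE.
(Monitor, Monitor): Defender can switch to Patch (-5 → 3). Not NE.
(Monitor, Decoy): Attacker can switch to Patch (-5 → -3). Not NE.
(Monitor, Harden): Defender gets 5, best alternative 4; Attacker gets 4, best alternative 0. No profitable deviation — NE.
(Decoy, Patch): Defender gets 4, best alternative 2; Attacker gets 4, best alternative 0. No profitable deviation — NE.
(Decoy, Monitor): Defender can switch to Patch (-1 → 3). Not NE.
(Decoy, Decoy): Defender can switch to Monitor (0 → 4). Not NE.
(Decoy, Harden): Defender can switch to Monitor (3 → 5). Not NE.
(Harden, Patch): Defender can switch to Decoy (2 → 4). Not NE.
(Harden, Monitor): Defender can switch to Patch (-4 → 3). Not NE.
(The remaining 2 profiles each have a profitable deviation by the same check.)

The pure Nash equilibria are (Monitor, Harden); (Decoy, Patch).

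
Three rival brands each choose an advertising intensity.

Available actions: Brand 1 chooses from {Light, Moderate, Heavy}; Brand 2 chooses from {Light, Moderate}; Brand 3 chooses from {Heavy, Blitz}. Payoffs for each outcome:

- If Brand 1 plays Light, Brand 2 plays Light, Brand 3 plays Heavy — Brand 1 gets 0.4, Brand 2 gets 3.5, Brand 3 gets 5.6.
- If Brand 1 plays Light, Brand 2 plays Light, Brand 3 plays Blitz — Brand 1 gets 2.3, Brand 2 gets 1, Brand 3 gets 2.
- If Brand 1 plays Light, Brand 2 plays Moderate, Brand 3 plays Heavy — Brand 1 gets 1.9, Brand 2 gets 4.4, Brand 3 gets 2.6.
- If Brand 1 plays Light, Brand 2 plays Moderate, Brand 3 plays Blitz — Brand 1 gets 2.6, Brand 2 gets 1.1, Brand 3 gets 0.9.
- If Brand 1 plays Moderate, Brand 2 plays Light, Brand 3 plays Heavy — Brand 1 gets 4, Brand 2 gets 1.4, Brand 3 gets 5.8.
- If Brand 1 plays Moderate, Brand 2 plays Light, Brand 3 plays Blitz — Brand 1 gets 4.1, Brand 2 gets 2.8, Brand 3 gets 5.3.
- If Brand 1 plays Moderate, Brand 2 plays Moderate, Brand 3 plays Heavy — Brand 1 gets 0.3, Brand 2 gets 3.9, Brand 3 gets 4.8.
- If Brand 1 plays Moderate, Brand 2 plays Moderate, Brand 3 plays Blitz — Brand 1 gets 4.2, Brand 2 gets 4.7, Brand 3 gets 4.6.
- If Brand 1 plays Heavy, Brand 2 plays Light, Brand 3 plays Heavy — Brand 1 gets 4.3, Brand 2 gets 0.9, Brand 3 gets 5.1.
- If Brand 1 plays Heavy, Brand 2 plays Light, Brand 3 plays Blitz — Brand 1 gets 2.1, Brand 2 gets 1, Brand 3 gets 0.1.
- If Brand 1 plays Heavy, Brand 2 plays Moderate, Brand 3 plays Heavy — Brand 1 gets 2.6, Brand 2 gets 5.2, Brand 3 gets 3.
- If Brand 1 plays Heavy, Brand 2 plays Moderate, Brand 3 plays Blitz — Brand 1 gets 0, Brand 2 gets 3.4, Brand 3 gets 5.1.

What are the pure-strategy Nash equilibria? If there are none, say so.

Check each profile: it is a Nash equilibrium iff no player can strictly gain by switching unilaterally.
(Light, Light, Heavy): Brand 1 can switch to Moderate (0.4 → 4). Not NE.
(Light, Light, Blitz): Brand 1 can switch to Moderate (2.3 → 4.1). Not NE.
(Light, Moderate, Heavy): Brand 1 can switch to Heavy (1.9 → 2.6). Not NE.
(Light, Moderate, Blitz): Brand 1 can switch to Moderate (2.6 → 4.2). Not NE.
(Moderate, Light, Heavy): Brand 1 can switch to Heavy (4 → 4.3). Not NE.
(Moderate, Light, Blitz): Brand 2 can switch to Moderate (2.8 → 4.7). Not NE.
(Moderate, Moderate, Heavy): Brand 1 can switch to Light (0.3 → 1.9). Not NE.
(Moderate, Moderate, Blitz): Brand 3 can switch to Heavy (4.6 → 4.8). Not NE.
(Heavy, Light, Heavy): Brand 2 can switch to Moderate (0.9 → 5.2). Not NE.
(Heavy, Light, Blitz): Brand 1 can switch to Light (2.1 → 2.3). Not NE.
(The remaining 2 profiles each have a profitable deviation by the same check.)

No pure-strategy Nash equilibrium.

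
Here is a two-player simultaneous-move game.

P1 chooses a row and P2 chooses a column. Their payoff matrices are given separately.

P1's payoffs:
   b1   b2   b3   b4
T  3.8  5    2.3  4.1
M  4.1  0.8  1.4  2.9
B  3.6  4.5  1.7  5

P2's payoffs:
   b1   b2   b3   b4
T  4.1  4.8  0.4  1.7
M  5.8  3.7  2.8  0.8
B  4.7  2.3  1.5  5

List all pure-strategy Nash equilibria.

(T, b2); (M, b1); (B, b4)

For each player, find the best response to each opponent profile; mutual best responses are the pure NE.
P1 against b1: payoffs 3.8, 4.1, 3.6 → best response M.
P1 against b2: payoffs 5, 0.8, 4.5 → best response T.
P1 against b3: payoffs 2.3, 1.4, 1.7 → best response T.
P1 against b4: payoffs 4.1, 2.9, 5 → best response B.
P2 against T: payoffs 4.1, 4.8, 0.4, 1.7 → best response b2.
P2 against M: payoffs 5.8, 3.7, 2.8, 0.8 → best response b1.
P2 against B: payoffs 4.7, 2.3, 1.5, 5 → best response b4.
Mutual best responses: (T, b2); (M, b1); (B, b4).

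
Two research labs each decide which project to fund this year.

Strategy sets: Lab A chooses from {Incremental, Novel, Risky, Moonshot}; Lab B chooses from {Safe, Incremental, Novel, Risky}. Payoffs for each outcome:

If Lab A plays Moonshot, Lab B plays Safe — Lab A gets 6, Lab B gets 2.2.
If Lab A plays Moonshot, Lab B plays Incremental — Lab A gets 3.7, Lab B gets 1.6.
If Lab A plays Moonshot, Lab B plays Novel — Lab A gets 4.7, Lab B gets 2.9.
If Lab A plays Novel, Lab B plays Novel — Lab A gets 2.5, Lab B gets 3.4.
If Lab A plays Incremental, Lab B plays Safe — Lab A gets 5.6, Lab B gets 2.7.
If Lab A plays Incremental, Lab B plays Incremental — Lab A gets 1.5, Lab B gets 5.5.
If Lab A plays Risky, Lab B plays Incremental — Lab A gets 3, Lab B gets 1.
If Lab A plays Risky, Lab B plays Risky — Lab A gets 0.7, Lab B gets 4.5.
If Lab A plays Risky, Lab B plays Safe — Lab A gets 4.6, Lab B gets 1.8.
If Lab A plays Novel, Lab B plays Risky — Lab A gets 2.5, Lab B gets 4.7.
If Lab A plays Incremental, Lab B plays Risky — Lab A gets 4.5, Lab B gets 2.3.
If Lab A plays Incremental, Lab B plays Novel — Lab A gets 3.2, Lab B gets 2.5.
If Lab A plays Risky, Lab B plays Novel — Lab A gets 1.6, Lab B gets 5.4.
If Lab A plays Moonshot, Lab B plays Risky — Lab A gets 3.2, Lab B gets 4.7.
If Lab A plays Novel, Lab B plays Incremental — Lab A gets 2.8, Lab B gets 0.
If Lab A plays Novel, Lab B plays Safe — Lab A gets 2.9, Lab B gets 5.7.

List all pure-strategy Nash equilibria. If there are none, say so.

Lab A against Safe: payoffs 5.6, 2.9, 4.6, 6 → best response Moonshot.
Lab A against Incremental: payoffs 1.5, 2.8, 3, 3.7 → best response Moonshot.
Lab A against Novel: payoffs 3.2, 2.5, 1.6, 4.7 → best response Moonshot.
Lab A against Risky: payoffs 4.5, 2.5, 0.7, 3.2 → best response Incremental.
Lab B against Incremental: payoffs 2.7, 5.5, 2.5, 2.3 → best response Incremental.
Lab B against Novel: payoffs 5.7, 0, 3.4, 4.7 → best response Safe.
Lab B against Risky: payoffs 1.8, 1, 5.4, 4.5 → best response Novel.
Lab B against Moonshot: payoffs 2.2, 1.6, 2.9, 4.7 → best response Risky.
No profile is a mutual best response for all players.

No pure-strategy Nash equilibrium.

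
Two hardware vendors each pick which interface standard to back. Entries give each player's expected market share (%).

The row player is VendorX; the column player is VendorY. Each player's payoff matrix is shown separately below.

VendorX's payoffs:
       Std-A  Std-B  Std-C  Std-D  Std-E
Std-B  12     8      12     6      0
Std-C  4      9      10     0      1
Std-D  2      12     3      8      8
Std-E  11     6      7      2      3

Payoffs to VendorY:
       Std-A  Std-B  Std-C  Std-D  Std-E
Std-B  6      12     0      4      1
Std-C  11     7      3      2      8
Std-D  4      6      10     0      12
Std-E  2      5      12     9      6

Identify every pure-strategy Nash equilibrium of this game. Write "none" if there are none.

VendorX against Std-A: payoffs 12, 4, 2, 11 → best response Std-B.
VendorX against Std-B: payoffs 8, 9, 12, 6 → best response Std-D.
VendorX against Std-C: payoffs 12, 10, 3, 7 → best response Std-B.
VendorX against Std-D: payoffs 6, 0, 8, 2 → best response Std-D.
VendorX against Std-E: payoffs 0, 1, 8, 3 → best response Std-D.
VendorY against Std-B: payoffs 6, 12, 0, 4, 1 → best response Std-B.
VendorY against Std-C: payoffs 11, 7, 3, 2, 8 → best response Std-A.
VendorY against Std-D: payoffs 4, 6, 10, 0, 12 → best response Std-E.
VendorY against Std-E: payoffs 2, 5, 12, 9, 6 → best response Std-C.
Mutual best responses: (Std-D, Std-E).

(Std-D, Std-E)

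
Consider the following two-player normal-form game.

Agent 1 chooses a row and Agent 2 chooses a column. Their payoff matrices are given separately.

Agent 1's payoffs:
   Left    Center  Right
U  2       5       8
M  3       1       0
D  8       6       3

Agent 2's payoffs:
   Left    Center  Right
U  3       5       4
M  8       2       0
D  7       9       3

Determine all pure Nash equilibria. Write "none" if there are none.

(U, Left): Agent 1 can switch to M (2 → 3). Not NE.
(U, Center): Agent 1 can switch to D (5 → 6). Not NE.
(U, Right): Agent 2 can switch to Center (4 → 5). Not NE.
(M, Left): Agent 1 can switch to D (3 → 8). Not NE.
(M, Center): Agent 1 can switch to U (1 → 5). Not NE.
(M, Right): Agent 1 can switch to U (0 → 8). Not NE.
(D, Left): Agent 2 can switch to Center (7 → 9). Not NE.
(D, Center): Agent 1 gets 6, best alternative 5; Agent 2 gets 9, best alternative 7. No profitable deviation — NE.
(D, Right): Agent 1 can switch to U (3 → 8). Not NE.

(D, Center)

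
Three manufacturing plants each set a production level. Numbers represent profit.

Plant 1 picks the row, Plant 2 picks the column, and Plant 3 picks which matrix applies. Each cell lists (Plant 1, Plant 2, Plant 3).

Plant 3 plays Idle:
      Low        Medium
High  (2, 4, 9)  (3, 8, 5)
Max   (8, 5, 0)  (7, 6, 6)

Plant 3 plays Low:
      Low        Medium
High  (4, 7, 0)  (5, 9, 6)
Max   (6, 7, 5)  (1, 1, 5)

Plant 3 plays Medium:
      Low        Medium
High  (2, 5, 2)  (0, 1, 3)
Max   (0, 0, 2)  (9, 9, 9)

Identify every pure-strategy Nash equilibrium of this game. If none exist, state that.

For each player, find the best response to each opponent profile; mutual best responses are the pure NE.
Plant 1 against (Low, Idle): payoffs 2, 8 → best response Max.
Plant 1 against (Low, Low): payoffs 4, 6 → best response Max.
Plant 1 against (Low, Medium): payoffs 2, 0 → best response High.
Plant 1 against (Medium, Idle): payoffs 3, 7 → best response Max.
Plant 1 against (Medium, Low): payoffs 5, 1 → best response High.
Plant 1 against (Medium, Medium): payoffs 0, 9 → best response Max.
Plant 2 against (High, Idle): payoffs 4, 8 → best response Medium.
Plant 2 against (High, Low): payoffs 7, 9 → best response Medium.
Plant 2 against (High, Medium): payoffs 5, 1 → best response Low.
Plant 2 against (Max, Idle): payoffs 5, 6 → best response Medium.
Plant 2 against (Max, Low): payoffs 7, 1 → best response Low.
Plant 2 against (Max, Medium): payoffs 0, 9 → best response Medium.
Plant 3 against (High, Low): payoffs 9, 0, 2 → best response Idle.
Plant 3 against (High, Medium): payoffs 5, 6, 3 → best response Low.
Plant 3 against (Max, Low): payoffs 0, 5, 2 → best response Low.
Plant 3 against (Max, Medium): payoffs 6, 5, 9 → best response Medium.
Mutual best responses: (High, Medium, Low); (Max, Low, Low); (Max, Medium, Medium).

Pure-strategy Nash equilibria: (High, Medium, Low), (Max, Low, Low), (Max, Medium, Medium)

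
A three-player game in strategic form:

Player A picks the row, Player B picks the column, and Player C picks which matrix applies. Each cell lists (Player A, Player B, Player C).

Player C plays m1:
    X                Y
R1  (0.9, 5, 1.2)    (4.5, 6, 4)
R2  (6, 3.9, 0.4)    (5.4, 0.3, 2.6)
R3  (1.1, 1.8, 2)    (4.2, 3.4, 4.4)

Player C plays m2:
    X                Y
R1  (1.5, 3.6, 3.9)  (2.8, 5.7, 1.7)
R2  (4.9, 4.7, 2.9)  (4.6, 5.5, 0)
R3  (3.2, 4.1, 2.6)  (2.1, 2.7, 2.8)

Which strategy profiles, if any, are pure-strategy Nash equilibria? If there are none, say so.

none

Mark each player's best response to every combination of opponents' strategies; a profile where every player is best-responding is a pure Nash equilibrium.
Player A against (X, m1): payoffs 0.9, 6, 1.1 → best response R2.
Player A against (X, m2): payoffs 1.5, 4.9, 3.2 → best response R2.
Player A against (Y, m1): payoffs 4.5, 5.4, 4.2 → best response R2.
Player A against (Y, m2): payoffs 2.8, 4.6, 2.1 → best response R2.
Player B against (R1, m1): payoffs 5, 6 → best response Y.
Player B against (R1, m2): payoffs 3.6, 5.7 → best response Y.
Player B against (R2, m1): payoffs 3.9, 0.3 → best response X.
Player B against (R2, m2): payoffs 4.7, 5.5 → best response Y.
Player B against (R3, m1): payoffs 1.8, 3.4 → best response Y.
Player B against (R3, m2): payoffs 4.1, 2.7 → best response X.
Player C against (R1, X): payoffs 1.2, 3.9 → best response m2.
Player C against (R1, Y): payoffs 4, 1.7 → best response m1.
Player C against (R2, X): payoffs 0.4, 2.9 → best response m2.
Player C against (R2, Y): payoffs 2.6, 0 → best response m1.
Player C against (R3, X): payoffs 2, 2.6 → best response m2.
Player C against (R3, Y): payoffs 4.4, 2.8 → best response m1.
No profile is a mutual best response for all players.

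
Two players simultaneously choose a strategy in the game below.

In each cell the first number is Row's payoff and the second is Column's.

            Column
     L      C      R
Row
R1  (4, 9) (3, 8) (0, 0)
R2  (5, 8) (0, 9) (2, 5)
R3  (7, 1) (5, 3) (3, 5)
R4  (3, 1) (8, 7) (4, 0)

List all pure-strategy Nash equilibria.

(R4, C)

Row against L: payoffs 4, 5, 7, 3 → best response R3.
Row against C: payoffs 3, 0, 5, 8 → best response R4.
Row against R: payoffs 0, 2, 3, 4 → best response R4.
Column against R1: payoffs 9, 8, 0 → best response L.
Column against R2: payoffs 8, 9, 5 → best response C.
Column against R3: payoffs 1, 3, 5 → best response R.
Column against R4: payoffs 1, 7, 0 → best response C.
Mutual best responses: (R4, C).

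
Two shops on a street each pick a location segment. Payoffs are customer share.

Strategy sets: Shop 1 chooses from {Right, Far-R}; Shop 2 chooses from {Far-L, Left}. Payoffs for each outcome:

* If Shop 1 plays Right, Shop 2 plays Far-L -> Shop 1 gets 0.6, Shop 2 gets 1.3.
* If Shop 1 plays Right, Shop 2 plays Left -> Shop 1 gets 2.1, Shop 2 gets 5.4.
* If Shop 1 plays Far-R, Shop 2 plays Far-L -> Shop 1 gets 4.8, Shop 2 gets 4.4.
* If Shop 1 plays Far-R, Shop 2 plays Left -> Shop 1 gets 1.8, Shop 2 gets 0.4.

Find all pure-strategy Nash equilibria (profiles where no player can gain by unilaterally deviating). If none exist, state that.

(Right, Far-L): Shop 1 can switch to Far-R (0.6 → 4.8). Not NE.
(Right, Left): Shop 1 gets 2.1, best alternative 1.8; Shop 2 gets 5.4, best alternative 1.3. No profitable deviation — NE.
(Far-R, Far-L): Shop 1 gets 4.8, best alternative 0.6; Shop 2 gets 4.4, best alternative 0.4. No profitable deviation — NE.
(Far-R, Left): Shop 1 can switch to Right (1.8 → 2.1). Not NE.

The pure Nash equilibria are (Right, Left) and (Far-R, Far-L).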